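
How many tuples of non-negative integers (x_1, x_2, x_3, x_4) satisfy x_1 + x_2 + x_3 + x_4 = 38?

Stars and bars with 38 stars and 3 bars:
C(38+4-1, 4-1) = C(41,3).

Final answer: C(41,3) = 10660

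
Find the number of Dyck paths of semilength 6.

Total monotonic paths to (6,6): C(12,6) = 924.
Paths that cross above y=x (reflection bijection): C(12,7) = 792.
Valid Dyck paths: 924 - 792.
(These counts are the Catalan numbers.)

Final answer: C_{6} = 132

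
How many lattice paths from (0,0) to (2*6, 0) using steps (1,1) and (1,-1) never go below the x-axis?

Total monotonic paths to (6,6): C(12,6) = 924.
A path is bad iff it touches y = x + 1; reflecting its initial segment maps bad paths bijectively onto all paths to (5,7), of which there are C(12,7) = 792.
Valid Dyck paths: 924 - 792.
(These counts are the Catalan numbers.)

Final answer: C_{6} = 132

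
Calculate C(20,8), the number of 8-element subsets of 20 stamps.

C(20,8) = 20!/(8! x 12!).

Final answer: \binom{20}{8} = 125970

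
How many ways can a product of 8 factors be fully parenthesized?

This is counted by the nth Catalan number C_n. Here n = 8 - 1 = 7.
Using C_0 = 1 and C_(k+1) = C_k x 2(2k+1)/(k+2), build up term by term: C_1=1, C_2=2, C_3=5, C_4=14, C_5=42, C_6=132, C_7=429.

Final answer: C_{7} = 429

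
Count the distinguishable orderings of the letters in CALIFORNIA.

Letters (A:2, C:1, F:1, I:2, L:1, N:1, O:1, R:1). Total letters: 10.
Permutations = 10!/(2! x 2!).

Final answer: 907200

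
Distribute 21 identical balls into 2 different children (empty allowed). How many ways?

Stars and bars: C(n+k-1, k-1) = C(22,1).

Final answer: C(22,1) = 22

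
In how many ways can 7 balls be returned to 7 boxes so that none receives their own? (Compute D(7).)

D(n) = (n-1)(D(n-1) + D(n-2)), D(0)=1, D(1)=0.
D(2) = 1 x (0 + 1) = 1
D(3) = 2 x (1 + 0) = 2
D(4) = 3 x (2 + 1) = 9
D(5) = 4 x (9 + 2) = 44
D(6) = 5 x (44 + 9) = 265
D(7) = 6 x (D(6) + D(5)) = 6 x (265 + 44)

Final answer: D(7) = 1854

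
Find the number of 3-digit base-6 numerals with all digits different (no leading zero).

The leading digit has 5 choices (anything but zero); the next has 5 (anything but the first), then 4, and so on, one fewer each time.
Total: 5 x 5 x 4.

Final answer: 100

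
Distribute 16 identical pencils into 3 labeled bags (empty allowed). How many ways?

Stars and bars: C(n+k-1, k-1) = C(18,2).

Final answer: C(18,2) = 153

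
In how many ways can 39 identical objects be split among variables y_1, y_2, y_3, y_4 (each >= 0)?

Stars and bars with 39 stars and 3 bars:
C(39+4-1, 4-1) = C(42,3).

Final answer: C(42,3) = 11480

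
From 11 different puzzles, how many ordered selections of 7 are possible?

P(11,7) = 11!/(11-7)! = 11!/4!.

Final answer: P(11,7) = 1663200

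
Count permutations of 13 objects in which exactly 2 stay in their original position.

Choose which 2 elements are fixed: C(13,2) = 78.
Derange the remaining 11 using D(j) = (j-1)(D(j-1) + D(j-2)), D(0)=1, D(1)=0: D(2)=1, D(3)=2, D(4)=9, D(5)=44, D(6)=265, D(7)=1854, D(8)=14833, D(9)=133496, D(10)=1334961, D(11)=14684570.
Total: 78 x 14684570.

Final answer: C(13,2) D(11) = 1145396460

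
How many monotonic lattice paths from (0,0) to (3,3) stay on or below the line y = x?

Total monotonic paths to (3,3): C(6,3) = 20.
Paths that cross above y=x (reflection bijection): C(6,4) = 15.
Valid Dyck paths: 20 - 15.
(These counts are the Catalan numbers.)

Final answer: C_{3} = 5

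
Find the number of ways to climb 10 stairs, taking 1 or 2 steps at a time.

Let f(n) be the number of climbs. Removing the last move (1 or 2 steps) gives f(n) = f(n-1) + f(n-2); base cases f(1)=1, f(2)=2.
Computing successive values: f(1)=1, f(2)=2, f(3)=3, f(4)=5, f(5)=8, f(6)=13, f(7)=21, f(8)=34, f(9)=55, f(10)=89.

Final answer: 89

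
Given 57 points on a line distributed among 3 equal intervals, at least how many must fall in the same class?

By pigeonhole with 57 objects and 3 categories: ceiling(57/3).

Final answer: 19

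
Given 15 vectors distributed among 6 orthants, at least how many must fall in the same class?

By pigeonhole with 15 objects and 6 categories: ceiling(15/6).

Final answer: 3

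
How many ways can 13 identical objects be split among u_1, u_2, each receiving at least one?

Substitute u'_i = u_i - 1 (so u'_i >= 0). Then sum u'_i = 13 - 2 = 11.
Stars and bars: C(11+2-1, 2-1) = C(12,1).

Final answer: C(12,1) = 12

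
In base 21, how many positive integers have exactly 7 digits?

These are the integers in [21^6, 21^7), so the count is 21^7 - 21^6 = 20 x 21^6.

Final answer: 1715322420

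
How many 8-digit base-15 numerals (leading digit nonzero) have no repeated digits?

The leading digit has 14 choices (anything but zero); the next has 14 (anything but the first), then 13, and so on, one fewer each time.
Total: 14 x 14 x 13 x 12 x 11 x 10 x 9 x 8.

Final answer: 242161920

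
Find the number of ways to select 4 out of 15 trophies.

C(15,4) = 15!/(4! x (15-4)!).

Final answer: C(15,4) = 1365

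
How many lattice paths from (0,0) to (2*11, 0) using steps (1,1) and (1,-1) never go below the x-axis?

Total monotonic paths to (11,11): C(22,11) = 705432.
A path is bad iff it touches y = x + 1; reflecting its initial segment maps bad paths bijectively onto all paths to (10,12), of which there are C(22,12) = 646646.
Valid Dyck paths: 705432 - 646646.
(These counts are the Catalan numbers.)

Final answer: C_{11} = 58786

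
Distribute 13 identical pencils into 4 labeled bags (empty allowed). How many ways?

Stars and bars: C(n+k-1, k-1) = C(16,3).

Final answer: C(16,3) = 560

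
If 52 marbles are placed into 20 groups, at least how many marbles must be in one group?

By the pigeonhole principle: ceiling(52/20).

Final answer: 3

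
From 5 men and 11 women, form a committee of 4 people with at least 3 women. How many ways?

Sum over valid woman counts:
C(11,3)C(5,1) = 825
C(11,4)C(5,0) = 330
Total: 825 + 330.

Final answer: 1155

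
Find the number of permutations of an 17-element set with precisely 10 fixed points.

Choose which 10 elements are fixed: C(17,10) = 19448.
Derange the remaining 7 using D(j) = (j-1)(D(j-1) + D(j-2)), D(0)=1, D(1)=0: D(2)=1, D(3)=2, D(4)=9, D(5)=44, D(6)=265, D(7)=1854.
Total: 19448 x 1854.

Final answer: C(17,10) D(7) = 36056592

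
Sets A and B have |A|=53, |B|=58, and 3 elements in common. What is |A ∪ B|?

|A union B| = |A| + |B| - |A intersect B| = 53 + 58 - 3.

Final answer: 108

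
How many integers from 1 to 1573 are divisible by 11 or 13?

Multiples of 11: 143. Multiples of 13: 121. Of both (lcm=143): 11.
By inclusion-exclusion: 143 + 121 - 11.

Final answer: 253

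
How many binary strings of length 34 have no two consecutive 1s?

A valid string ends in 0 (append to any length-(n-1) valid string) or in 01 (append to any length-(n-2) valid string), so a(n) = a(n-1) + a(n-2) with a(1)=2, a(2)=3.
Building up term by term: a(1)=2, a(2)=3, a(3)=5, a(4)=8, a(5)=13, a(6)=21, a(7)=34, a(8)=55, a(9)=89, a(10)=144, a(11)=233, a(12)=377, a(13)=610, a(14)=987, a(15)=1597, a(16)=2584, a(17)=4181, a(18)=6765, a(19)=10946, a(20)=17711, a(21)=28657, a(22)=46368, a(23)=75025, a(24)=121393, a(25)=196418, a(26)=317811, a(27)=514229, a(28)=832040, a(29)=1346269, a(30)=2178309, a(31)=3524578, a(32)=5702887, a(33)=9227465, a(34)=14930352.

Final answer: 14930352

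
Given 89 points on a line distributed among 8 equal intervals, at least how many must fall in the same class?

By pigeonhole with 89 objects and 8 categories: ceiling(89/8).

Final answer: 12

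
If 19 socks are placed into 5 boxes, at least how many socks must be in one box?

By the pigeonhole principle: ceiling(19/5).

Final answer: 4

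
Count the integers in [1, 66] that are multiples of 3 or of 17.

Multiples of 3: 22. Multiples of 17: 3. Of both (lcm=51): 1.
By inclusion-exclusion: 22 + 3 - 1.

Final answer: 24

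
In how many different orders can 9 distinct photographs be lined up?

The number of ways to arrange 9 distinct objects is 9!.

Final answer: 9! = 362880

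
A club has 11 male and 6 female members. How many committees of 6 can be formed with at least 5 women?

Sum over valid woman counts:
C(6,5)C(11,1) = 66
C(6,6)C(11,0) = 1
Total: 66 + 1.

Final answer: 67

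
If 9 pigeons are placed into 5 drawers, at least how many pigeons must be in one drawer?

By the pigeonhole principle: ceiling(9/5).

Final answer: 2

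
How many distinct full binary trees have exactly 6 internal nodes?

This is a standard Catalan-number count: the answer is C_n. Here n = 6.
C_n = C(2n,n)/(n+1), so C_{6} = C(12,6)/7 = 924/7.

Final answer: C_{6} = 132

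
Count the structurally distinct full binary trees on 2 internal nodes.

This is a standard Catalan-number count: the answer is C_n. Here n = 2.
Using C_0 = 1 and C_(k+1) = C_k x 2(2k+1)/(k+2), build up term by term: C_1=1, C_2=2.

Final answer: C_{2} = 2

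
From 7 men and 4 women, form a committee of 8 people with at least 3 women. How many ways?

Sum over valid woman counts:
C(4,3)C(7,5) = 84
C(4,4)C(7,4) = 35
Total: 84 + 35.

Final answer: 119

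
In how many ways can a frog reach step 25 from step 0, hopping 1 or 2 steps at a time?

Let f(n) be the number of climbs. Removing the last move (1 or 2 steps) gives f(n) = f(n-1) + f(n-2); base cases f(1)=1, f(2)=2.
Building up term by term: f(1)=1, f(2)=2, f(3)=3, f(4)=5, f(5)=8, f(6)=13, f(7)=21, f(8)=34, f(9)=55, f(10)=89, f(11)=144, f(12)=233, f(13)=377, f(14)=610, f(15)=987, f(16)=1597, f(17)=2584, f(18)=4181, f(19)=6765, f(20)=10946, f(21)=17711, f(22)=28657, f(23)=46368, f(24)=75025, f(25)=121393.

Final answer: 121393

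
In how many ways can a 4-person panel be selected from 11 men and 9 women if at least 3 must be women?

Sum over valid woman counts:
C(9,3)C(11,1) = 924
C(9,4)C(11,0) = 126
Total: 924 + 126.

Final answer: 1050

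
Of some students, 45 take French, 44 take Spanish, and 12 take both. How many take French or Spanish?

|A union B| = |A| + |B| - |A intersect B| = 45 + 44 - 12.

Final answer: 77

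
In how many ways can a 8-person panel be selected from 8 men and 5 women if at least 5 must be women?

Sum over valid woman counts:
C(5,5)C(8,3).

Final answer: 56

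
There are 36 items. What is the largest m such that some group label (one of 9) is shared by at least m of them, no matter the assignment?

There are 9 possible values for group label (one of 9). With 36 items and 9 categories, by pigeonhole: ceiling(36/9).

Final answer: 4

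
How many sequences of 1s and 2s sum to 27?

Let f(n) be the number of climbs. Removing the last move (1 or 2 steps) gives f(n) = f(n-1) + f(n-2); base cases f(1)=1, f(2)=2.
Computing successive values: f(1)=1, f(2)=2, f(3)=3, f(4)=5, f(5)=8, f(6)=13, f(7)=21, f(8)=34, f(9)=55, f(10)=89, f(11)=144, f(12)=233, f(13)=377, f(14)=610, f(15)=987, f(16)=1597, f(17)=2584, f(18)=4181, f(19)=6765, f(20)=10946, f(21)=17711, f(22)=28657, f(23)=46368, f(24)=75025, f(25)=121393, f(26)=196418, f(27)=317811.

Final answer: 317811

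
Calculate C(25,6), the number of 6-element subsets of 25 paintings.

C(25,6) = 25!/(6! x (25-6)!).

Final answer: C(25,6) = 177100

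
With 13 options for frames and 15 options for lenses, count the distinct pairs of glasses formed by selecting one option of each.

By the multiplication principle: 13 x 15.

Final answer: 195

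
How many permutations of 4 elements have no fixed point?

D(n) = (n-1)(D(n-1) + D(n-2)), D(0)=1, D(1)=0.
D(2) = 1 x (0 + 1) = 1
D(3) = 2 x (1 + 0) = 2
D(4) = 3 x (D(3) + D(2)) = 3 x (2 + 1)

Final answer: D(4) = 9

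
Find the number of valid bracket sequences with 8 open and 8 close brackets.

The structures are counted by the Catalan number C_n. Here n = 8 (pairs).
C_n = C(2n,n)/(n+1), so C_{8} = C(16,8)/9 = 12870/9.

Final answer: C_{8} = 1430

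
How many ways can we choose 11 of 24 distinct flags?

C(24,11) = 24!/(11! x 13!).

Final answer: \binom{24}{11} = 2496144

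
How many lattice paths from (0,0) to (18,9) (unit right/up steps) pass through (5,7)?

Paths (0,0)->(5,7): C(12,7) = 792.
Paths (5,7)->(18,9): C(15,2) = 105.
By multiplication principle: 792 x 105.

Final answer: 83160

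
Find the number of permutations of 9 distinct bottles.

The number of ways to arrange 9 distinct objects is 9!.

Final answer: 9! = 362880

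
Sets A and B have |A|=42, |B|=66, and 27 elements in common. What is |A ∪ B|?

|A union B| = |A| + |B| - |A intersect B| = 42 + 66 - 27.

Final answer: 81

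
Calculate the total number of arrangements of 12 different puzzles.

The number of ways to arrange 12 distinct objects is 12!.

Final answer: 12! = 479001600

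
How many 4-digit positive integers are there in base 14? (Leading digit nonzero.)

These are the integers in [14^3, 14^4), so the count is 14^4 - 14^3 = 13 x 14^3.

Final answer: 35672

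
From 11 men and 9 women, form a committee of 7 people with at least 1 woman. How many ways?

Sum over valid woman counts:
C(9,1)C(11,6) = 4158
C(9,2)C(11,5) = 16632
C(9,3)C(11,4) = 27720
C(9,4)C(11,3) = 20790
C(9,5)C(11,2) = 6930
C(9,6)C(11,1) = 924
C(9,7)C(11,0) = 36
Total: 4158 + 16632 + 27720 + 20790 + 6930 + 924 + 36.

Final answer: 77190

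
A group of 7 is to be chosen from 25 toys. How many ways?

C(25,7) = 25!/(7! x (25-7)!).

Final answer: C(25,7) = 480700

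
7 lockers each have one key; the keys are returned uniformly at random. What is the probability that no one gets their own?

D(n) = (n-1)(D(n-1) + D(n-2)), D(0)=1, D(1)=0.
Building up: D(2)=1, D(3)=2, D(4)=9, D(5)=44, D(6)=265, D(7)=1854.
Total arrangements: 7! = 5040.
Probability = D(7)/7! = 103/280.

Final answer: D(7)/7! = 1854/5040 = 0.367857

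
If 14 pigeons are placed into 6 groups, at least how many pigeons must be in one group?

By the pigeonhole principle: ceiling(14/6).

Final answer: 3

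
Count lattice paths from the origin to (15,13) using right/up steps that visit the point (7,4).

Paths (0,0)->(7,4): C(11,4) = 330.
Paths (7,4)->(15,13): C(17,9) = 24310.
By multiplication principle: 330 x 24310.

Final answer: 8022300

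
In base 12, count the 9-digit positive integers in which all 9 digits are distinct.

The leading digit has 11 choices (anything but zero); the next has 11 (anything but the first), then 10, and so on, one fewer each time.
Total: 11 x 11 x 10 x 9 x 8 x 7 x 6 x 5 x 4.

Final answer: 73180800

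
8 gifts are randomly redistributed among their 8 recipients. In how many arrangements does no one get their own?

Use the recurrence D(n) = (n-1)(D(n-1) + D(n-2)) with D(0)=1, D(1)=0.
D(2) = 1 x (0 + 1) = 1
D(3) = 2 x (1 + 0) = 2
D(4) = 3 x (2 + 1) = 9
D(5) = 4 x (9 + 2) = 44
D(6) = 5 x (44 + 9) = 265
D(7) = 6 x (265 + 44) = 1854
D(8) = 7 x (D(7) + D(6)) = 7 x (1854 + 265)

Final answer: D(8) = 14833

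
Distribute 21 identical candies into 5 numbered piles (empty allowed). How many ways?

Stars and bars: C(n+k-1, k-1) = C(25,4).

Final answer: C(25,4) = 12650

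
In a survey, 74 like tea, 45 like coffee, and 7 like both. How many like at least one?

|A union B| = |A| + |B| - |A intersect B| = 74 + 45 - 7.

Final answer: 112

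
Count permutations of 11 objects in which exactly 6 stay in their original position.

Choose which 6 elements are fixed: C(11,6) = 462.
Derange the remaining 5 using D(j) = (j-1)(D(j-1) + D(j-2)), D(0)=1, D(1)=0: D(2)=1, D(3)=2, D(4)=9, D(5)=44.
Total: 462 x 44.

Final answer: C(11,6) D(5) = 20328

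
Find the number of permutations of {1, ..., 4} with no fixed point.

Use the recurrence D(n) = (n-1)(D(n-1) + D(n-2)) with D(0)=1, D(1)=0.
Building up: D(2)=1, D(3)=2.
D(4) = 3 x (D(3) + D(2)) = 3 x (2 + 1).

Final answer: D(4) = 9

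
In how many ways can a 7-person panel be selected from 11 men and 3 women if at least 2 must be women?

Sum over valid woman counts:
C(3,2)C(11,5) = 1386
C(3,3)C(11,4) = 330
Total: 1386 + 330.

Final answer: 1716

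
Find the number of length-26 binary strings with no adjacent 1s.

A valid string ends in 0 (append to any length-(n-1) valid string) or in 01 (append to any length-(n-2) valid string), so a(n) = a(n-1) + a(n-2) with a(1)=2, a(2)=3.
Building up term by term: a(1)=2, a(2)=3, a(3)=5, a(4)=8, a(5)=13, a(6)=21, a(7)=34, a(8)=55, a(9)=89, a(10)=144, a(11)=233, a(12)=377, a(13)=610, a(14)=987, a(15)=1597, a(16)=2584, a(17)=4181, a(18)=6765, a(19)=10946, a(20)=17711, a(21)=28657, a(22)=46368, a(23)=75025, a(24)=121393, a(25)=196418, a(26)=317811.

Final answer: 317811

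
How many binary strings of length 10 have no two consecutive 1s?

Classify by the final bit: ...0 gives a(n-1) strings, ...01 gives a(n-2) strings. Thus a(n) = a(n-1) + a(n-2) with a(1)=2, a(2)=3.
Computing successive values: a(1)=2, a(2)=3, a(3)=5, a(4)=8, a(5)=13, a(6)=21, a(7)=34, a(8)=55, a(9)=89, a(10)=144.

Final answer: 144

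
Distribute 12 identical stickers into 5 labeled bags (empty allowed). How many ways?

Stars and bars: C(n+k-1, k-1) = C(16,4).

Final answer: C(16,4) = 1820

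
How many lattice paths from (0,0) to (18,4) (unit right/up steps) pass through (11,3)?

Paths (0,0)->(11,3): C(14,3) = 364.
Paths (11,3)->(18,4): C(8,1) = 8.
By multiplication principle: 364 x 8.

Final answer: 2912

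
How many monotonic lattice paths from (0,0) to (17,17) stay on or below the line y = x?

Total monotonic paths to (17,17): C(34,17) = 2333606220.
Paths that cross above y=x (reflection bijection): C(34,18) = 2203961430.
Valid Dyck paths: 2333606220 - 2203961430.
(Equivalently, C_{17} = C(34,17)/18 = 2333606220/18.)

Final answer: C_{17} = 129644790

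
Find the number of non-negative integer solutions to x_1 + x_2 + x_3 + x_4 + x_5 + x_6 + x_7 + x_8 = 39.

Stars and bars with 39 stars and 7 bars:
C(39+8-1, 8-1) = C(46,7).

Final answer: C(46,7) = 53524680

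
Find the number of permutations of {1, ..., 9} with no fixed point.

D(n) = (n-1)(D(n-1) + D(n-2)), D(0)=1, D(1)=0.
Building up: D(2)=1, D(3)=2, D(4)=9, D(5)=44, D(6)=265, D(7)=1854, D(8)=14833.
D(9) = 8 x (D(8) + D(7)) = 8 x (14833 + 1854).

Final answer: D(9) = 133496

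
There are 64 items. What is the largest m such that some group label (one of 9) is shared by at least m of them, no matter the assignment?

There are 9 possible values for group label (one of 9). With 64 items and 9 categories, by pigeonhole: ceiling(64/9).

Final answer: 8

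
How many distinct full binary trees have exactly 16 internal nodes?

This is counted by the nth Catalan number C_n. Here n = 16.
C_n = C(2n,n) - C(2n,n+1), so C_{16} = C(32,16) - C(32,17) = 601080390 - 565722720.

Final answer: C_{16} = 35357670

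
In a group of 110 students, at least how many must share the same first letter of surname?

There are 26 possible values for first letter of surname. With 110 students and 26 categories, by pigeonhole: ceiling(110/26).

Final answer: 5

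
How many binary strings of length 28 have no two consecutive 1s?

Let a(n) count valid strings. If the last bit is 0 the prefix is any valid string of length n-1; if it is 1 the string must end in 01 with a valid prefix of length n-2. So a(n) = a(n-1) + a(n-2), a(1)=2, a(2)=3.
Computing successive values: a(1)=2, a(2)=3, a(3)=5, a(4)=8, a(5)=13, a(6)=21, a(7)=34, a(8)=55, a(9)=89, a(10)=144, a(11)=233, a(12)=377, a(13)=610, a(14)=987, a(15)=1597, a(16)=2584, a(17)=4181, a(18)=6765, a(19)=10946, a(20)=17711, a(21)=28657, a(22)=46368, a(23)=75025, a(24)=121393, a(25)=196418, a(26)=317811, a(27)=514229, a(28)=832040.

Final answer: 832040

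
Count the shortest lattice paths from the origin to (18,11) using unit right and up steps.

Each path has 18 right steps and 11 up steps in some order (29 steps total).
Choose which 11 of the 29 steps are up: C(29,11).

Final answer: C(29,11) = 34597290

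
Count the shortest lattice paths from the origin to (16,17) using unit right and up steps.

Each path has 16 right steps and 17 up steps in some order (33 steps total).
Choose which 17 of the 33 steps are up: C(33,17).

Final answer: C(33,17) = 1166803110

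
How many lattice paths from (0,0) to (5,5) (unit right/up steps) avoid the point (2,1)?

Total paths to (5,5): C(10,5) = 252.
Paths through (2,1): C(3,1) x C(7,4) = 105.
Avoiding (2,1): 252 - 105.

Final answer: 147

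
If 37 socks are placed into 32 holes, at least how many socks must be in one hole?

By the pigeonhole principle: ceiling(37/32).

Final answer: 2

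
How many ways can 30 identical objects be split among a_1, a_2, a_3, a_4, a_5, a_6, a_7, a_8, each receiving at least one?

Substitute a'_i = a_i - 1 (so a'_i >= 0). Then sum a'_i = 30 - 8 = 22.
Stars and bars: C(22+8-1, 8-1) = C(29,7).

Final answer: C(29,7) = 1560780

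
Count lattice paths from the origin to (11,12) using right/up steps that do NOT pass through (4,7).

Total paths to (11,12): C(23,12) = 1352078.
Paths through (4,7): C(11,7) x C(12,5) = 261360.
Avoiding (4,7): 1352078 - 261360.

Final answer: 1090718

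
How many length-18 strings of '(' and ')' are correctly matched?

This is counted by the nth Catalan number C_n. Here n = 9 (pairs).
C_n = C(2n,n) - C(2n,n+1), so C_{9} = C(18,9) - C(18,10) = 48620 - 43758.

Final answer: C_{9} = 4862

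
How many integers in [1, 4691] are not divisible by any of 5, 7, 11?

|div by 5|=938, |div by 7|=670, |div by 11|=426.
|div by 5&7|=134, |div by 5&11|=85, |div by 7&11|=60, |div by all|=12.
By inclusion-exclusion, divisible by at least one: 938+670+426-134-85-60+12 = 1767.
Not divisible by any: 4691 - 1767.

Final answer: 2924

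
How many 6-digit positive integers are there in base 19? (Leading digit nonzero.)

These are the integers in [19^5, 19^6), so the count is 19^6 - 19^5 = 18 x 19^5.

Final answer: 44569782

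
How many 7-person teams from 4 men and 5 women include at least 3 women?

Sum over valid woman counts:
C(5,3)C(4,4) = 10
C(5,4)C(4,3) = 20
C(5,5)C(4,2) = 6
Total: 10 + 20 + 6.

Final answer: 36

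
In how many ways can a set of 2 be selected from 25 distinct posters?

C(25,2) = 25!/(2! x (25-2)!).

Final answer: C(25,2) = 300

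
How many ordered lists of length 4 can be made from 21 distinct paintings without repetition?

P(21,4) = 21!/(21-4)! = 21!/17!.

Final answer: P(21,4) = 143640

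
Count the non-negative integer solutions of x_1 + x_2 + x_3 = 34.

Stars and bars with 34 stars and 2 bars:
C(34+3-1, 3-1) = C(36,2).

Final answer: C(36,2) = 630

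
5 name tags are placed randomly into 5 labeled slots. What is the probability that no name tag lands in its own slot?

Derangements satisfy D(n) = (n-1)(D(n-1) + D(n-2)), starting from D(0)=1, D(1)=0.
Building up: D(2)=1, D(3)=2, D(4)=9, D(5)=44.
Total arrangements: 5! = 120.
Probability = D(5)/5! = 11/30.

Final answer: D(5)/5! = 44/120 = 0.366667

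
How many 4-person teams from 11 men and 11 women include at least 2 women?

Sum over valid woman counts:
C(11,2)C(11,2) = 3025
C(11,3)C(11,1) = 1815
C(11,4)C(11,0) = 330
Total: 3025 + 1815 + 330.

Final answer: 5170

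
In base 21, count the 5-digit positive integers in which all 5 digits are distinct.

First digit: 20 (nonzero). Second: 20 (not first). Third: 19, etc.
Total: 20 x 20 x 19 x 18 x 17.

Final answer: 2325600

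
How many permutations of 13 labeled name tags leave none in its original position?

Use the recurrence D(n) = (n-1)(D(n-1) + D(n-2)) with D(0)=1, D(1)=0.
D(2) = 1 x (0 + 1) = 1
D(3) = 2 x (1 + 0) = 2
D(4) = 3 x (2 + 1) = 9
D(5) = 4 x (9 + 2) = 44
D(6) = 5 x (44 + 9) = 265
D(7) = 6 x (265 + 44) = 1854
D(8) = 7 x (1854 + 265) = 14833
D(9) = 8 x (14833 + 1854) = 133496
D(10) = 9 x (133496 + 14833) = 1334961
D(11) = 10 x (1334961 + 133496) = 14684570
D(12) = 11 x (14684570 + 1334961) = 176214841
D(13) = 12 x (D(12) + D(11)) = 12 x (176214841 + 14684570)

Final answer: D(13) = 2290792932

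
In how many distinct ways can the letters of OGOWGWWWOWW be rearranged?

Letters (G:2, O:3, W:6). Total letters: 11.
Permutations = 11!/(6! x 3! x 2!).

Final answer: 4620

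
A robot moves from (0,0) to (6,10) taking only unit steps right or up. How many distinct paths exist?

Each path has 6 right steps and 10 up steps in some order (16 steps total).
Choose which 10 of the 16 steps are up: C(16,10).

Final answer: C(16,10) = 8008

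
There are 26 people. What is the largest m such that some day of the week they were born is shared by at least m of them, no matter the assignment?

There are 7 possible values for day of the week they were born. With 26 people and 7 categories, by pigeonhole: ceiling(26/7).

Final answer: 4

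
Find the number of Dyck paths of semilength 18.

Total monotonic paths to (18,18): C(36,18) = 9075135300.
Reflecting each bad path at its first crossing gives a bijection with paths to (17,19): C(36,19) = 8597496600.
Valid Dyck paths: 9075135300 - 8597496600.
(These counts are the Catalan numbers.)

Final answer: C_{18} = 477638700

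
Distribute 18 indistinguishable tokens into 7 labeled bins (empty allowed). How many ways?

Stars and bars: C(n+k-1, k-1) = C(24,6).

Final answer: C(24,6) = 134596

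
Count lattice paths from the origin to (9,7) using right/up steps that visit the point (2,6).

Paths (0,0)->(2,6): C(8,6) = 28.
Paths (2,6)->(9,7): C(8,1) = 8.
By multiplication principle: 28 x 8.

Final answer: 224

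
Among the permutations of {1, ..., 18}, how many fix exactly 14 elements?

Choose which 14 elements are fixed: C(18,14) = 3060.
Derange the remaining 4 using D(j) = (j-1)(D(j-1) + D(j-2)), D(0)=1, D(1)=0: D(2)=1, D(3)=2, D(4)=9.
Total: 3060 x 9.

Final answer: C(18,14) D(4) = 27540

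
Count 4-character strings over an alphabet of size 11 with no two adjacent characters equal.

First character: 11 choices. Each subsequent: 10 choices (must differ from the previous one).
Total: 11 x 10^3.

Final answer: 11 x 10^{3} = 11000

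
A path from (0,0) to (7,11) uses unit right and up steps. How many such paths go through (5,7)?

Paths (0,0)->(5,7): C(12,7) = 792.
Paths (5,7)->(7,11): C(6,4) = 15.
By multiplication principle: 792 x 15.

Final answer: 11880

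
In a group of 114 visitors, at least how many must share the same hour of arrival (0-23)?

There are 24 possible values for hour of arrival (0-23). With 114 visitors and 24 categories, by pigeonhole: ceiling(114/24).

Final answer: 5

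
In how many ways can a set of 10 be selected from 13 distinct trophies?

C(13,10) = 13!/(10! x 3!).

Final answer: \binom{13}{10} = 286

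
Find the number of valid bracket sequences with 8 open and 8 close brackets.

The structures are counted by the Catalan number C_n. Here n = 8 (pairs).
Using C_0 = 1 and C_(k+1) = C_k x 2(2k+1)/(k+2), build up term by term: C_1=1, C_2=2, C_3=5, C_4=14, C_5=42, C_6=132, C_7=429, C_8=1430.

Final answer: C_{8} = 1430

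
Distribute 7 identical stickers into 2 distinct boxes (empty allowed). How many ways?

Stars and bars: C(n+k-1, k-1) = C(8,1).

Final answer: C(8,1) = 8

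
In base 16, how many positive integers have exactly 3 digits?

Leading digit: 15 options (nonzero). Other 2 digit(s): 16 options each.
Total: 15 x 16^2.

Final answer: 3840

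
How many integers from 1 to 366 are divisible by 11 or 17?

Multiples of 11: 33. Multiples of 17: 21. Of both (lcm=187): 1.
By inclusion-exclusion: 33 + 21 - 1.

Final answer: 53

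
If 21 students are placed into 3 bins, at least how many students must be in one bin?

By the pigeonhole principle: ceiling(21/3).

Final answer: 7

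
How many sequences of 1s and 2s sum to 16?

Let f(n) be the number of climbs. Removing the last move (1 or 2 steps) gives f(n) = f(n-1) + f(n-2); base cases f(1)=1, f(2)=2.
Computing successive values: f(1)=1, f(2)=2, f(3)=3, f(4)=5, f(5)=8, f(6)=13, f(7)=21, f(8)=34, f(9)=55, f(10)=89, f(11)=144, f(12)=233, f(13)=377, f(14)=610, f(15)=987, f(16)=1597.

Final answer: 1597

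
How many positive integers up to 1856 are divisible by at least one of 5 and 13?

Multiples of 5: 371. Multiples of 13: 142. Of both (lcm=65): 28.
By inclusion-exclusion: 371 + 142 - 28.

Final answer: 485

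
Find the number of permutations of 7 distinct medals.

The number of ways to arrange 7 distinct objects is 7!.

Final answer: 7! = 5040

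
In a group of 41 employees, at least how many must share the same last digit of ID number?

There are 10 possible values for last digit of ID number. With 41 employees and 10 categories, by pigeonhole: ceiling(41/10).

Final answer: 5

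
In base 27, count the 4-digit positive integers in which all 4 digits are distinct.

First digit: 26 (nonzero). Second: 26 (not first). Third: 25, etc.
Total: 26 x 26 x 25 x 24.

Final answer: 405600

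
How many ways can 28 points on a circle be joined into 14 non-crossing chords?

The structures are counted by the Catalan number C_n. Here n = 28/2 = 14.
C_n = C(2n,n)/(n+1), so C_{14} = C(28,14)/15 = 40116600/15.

Final answer: C_{14} = 2674440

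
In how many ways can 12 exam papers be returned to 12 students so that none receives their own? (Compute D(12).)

Derangements satisfy D(n) = (n-1)(D(n-1) + D(n-2)), starting from D(0)=1, D(1)=0.
D(2) = 1 x (0 + 1) = 1
D(3) = 2 x (1 + 0) = 2
D(4) = 3 x (2 + 1) = 9
D(5) = 4 x (9 + 2) = 44
D(6) = 5 x (44 + 9) = 265
D(7) = 6 x (265 + 44) = 1854
D(8) = 7 x (1854 + 265) = 14833
D(9) = 8 x (14833 + 1854) = 133496
D(10) = 9 x (133496 + 14833) = 1334961
D(11) = 10 x (1334961 + 133496) = 14684570
D(12) = 11 x (D(11) + D(10)) = 11 x (14684570 + 1334961)

Final answer: D(12) = 176214841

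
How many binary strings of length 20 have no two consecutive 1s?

A valid string ends in 0 (append to any length-(n-1) valid string) or in 01 (append to any length-(n-2) valid string), so a(n) = a(n-1) + a(n-2) with a(1)=2, a(2)=3.
Building up term by term: a(1)=2, a(2)=3, a(3)=5, a(4)=8, a(5)=13, a(6)=21, a(7)=34, a(8)=55, a(9)=89, a(10)=144, a(11)=233, a(12)=377, a(13)=610, a(14)=987, a(15)=1597, a(16)=2584, a(17)=4181, a(18)=6765, a(19)=10946, a(20)=17711.

Final answer: 17711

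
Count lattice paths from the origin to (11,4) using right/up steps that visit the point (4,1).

Paths (0,0)->(4,1): C(5,1) = 5.
Paths (4,1)->(11,4): C(10,3) = 120.
By multiplication principle: 5 x 120.

Final answer: 600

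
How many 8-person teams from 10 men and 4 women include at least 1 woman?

Sum over valid woman counts:
C(4,1)C(10,7) = 480
C(4,2)C(10,6) = 1260
C(4,3)C(10,5) = 1008
C(4,4)C(10,4) = 210
Total: 480 + 1260 + 1008 + 210.

Final answer: 2958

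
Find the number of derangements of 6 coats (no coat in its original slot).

Derangements satisfy D(n) = (n-1)(D(n-1) + D(n-2)), starting from D(0)=1, D(1)=0.
D(2) = 1 x (0 + 1) = 1
D(3) = 2 x (1 + 0) = 2
D(4) = 3 x (2 + 1) = 9
D(5) = 4 x (9 + 2) = 44
D(6) = 5 x (D(5) + D(4)) = 5 x (44 + 9)

Final answer: D(6) = 265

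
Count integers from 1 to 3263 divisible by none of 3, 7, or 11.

|div by 3|=1087, |div by 7|=466, |div by 11|=296.
|div by 3&7|=155, |div by 3&11|=98, |div by 7&11|=42, |div by all|=14.
By inclusion-exclusion, divisible by at least one: 1087+466+296-155-98-42+14 = 1568.
Not divisible by any: 3263 - 1568.

Final answer: 1695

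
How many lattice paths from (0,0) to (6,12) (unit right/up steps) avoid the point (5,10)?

Total paths to (6,12): C(18,12) = 18564.
Paths through (5,10): C(15,10) x C(3,2) = 9009.
Avoiding (5,10): 18564 - 9009.

Final answer: 9555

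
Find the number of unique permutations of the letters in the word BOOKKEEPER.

Letters (B:1, E:3, K:2, O:2, P:1, R:1). Total letters: 10.
Permutations = 10!/(3! x 2! x 2!).

Final answer: 151200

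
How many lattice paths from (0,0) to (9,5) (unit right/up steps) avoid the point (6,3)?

Total paths to (9,5): C(14,5) = 2002.
Paths through (6,3): C(9,3) x C(5,2) = 840.
Avoiding (6,3): 2002 - 840.

Final answer: 1162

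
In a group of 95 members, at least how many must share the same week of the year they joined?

There are 52 possible values for week of the year they joined. With 95 members and 52 categories, by pigeonhole: ceiling(95/52).

Final answer: 2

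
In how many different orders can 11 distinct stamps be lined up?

The number of ways to arrange 11 distinct objects is 11!.

Final answer: 11! = 39916800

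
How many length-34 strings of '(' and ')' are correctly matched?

This is a standard Catalan-number count: the answer is C_n. Here n = 17 (pairs).
C_n = (2n)!/(n!(n+1)!), so C_{17} = 34!/(17! x 18!) = C(34,17)/18 = 2333606220/18.

Final answer: C_{17} = 129644790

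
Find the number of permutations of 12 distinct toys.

The number of ways to arrange 12 distinct objects is 12!.

Final answer: 12! = 479001600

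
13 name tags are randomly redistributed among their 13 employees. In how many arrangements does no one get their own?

D(n) = (n-1)(D(n-1) + D(n-2)), D(0)=1, D(1)=0.
D(2) = 1 x (0 + 1) = 1
D(3) = 2 x (1 + 0) = 2
D(4) = 3 x (2 + 1) = 9
D(5) = 4 x (9 + 2) = 44
D(6) = 5 x (44 + 9) = 265
D(7) = 6 x (265 + 44) = 1854
D(8) = 7 x (1854 + 265) = 14833
D(9) = 8 x (14833 + 1854) = 133496
D(10) = 9 x (133496 + 14833) = 1334961
D(11) = 10 x (1334961 + 133496) = 14684570
D(12) = 11 x (14684570 + 1334961) = 176214841
D(13) = 12 x (D(12) + D(11)) = 12 x (176214841 + 14684570)

Final answer: D(13) = 2290792932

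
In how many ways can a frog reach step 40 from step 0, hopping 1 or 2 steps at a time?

Condition on the final move: it is a 1-step (f(n-1) ways to get there) or a 2-step (f(n-2) ways), so f(n) = f(n-1) + f(n-2), with f(1)=1, f(2)=2.
Iterating the recurrence: f(1)=1, f(2)=2, f(3)=3, f(4)=5, f(5)=8, f(6)=13, f(7)=21, f(8)=34, f(9)=55, f(10)=89, f(11)=144, f(12)=233, f(13)=377, f(14)=610, f(15)=987, f(16)=1597, f(17)=2584, f(18)=4181, f(19)=6765, f(20)=10946, f(21)=17711, f(22)=28657, f(23)=46368, f(24)=75025, f(25)=121393, f(26)=196418, f(27)=317811, f(28)=514229, f(29)=832040, f(30)=1346269, f(31)=2178309, f(32)=3524578, f(33)=5702887, f(34)=9227465, f(35)=14930352, f(36)=24157817, f(37)=39088169, f(38)=63245986, f(39)=102334155, f(40)=165580141.

Final answer: 165580141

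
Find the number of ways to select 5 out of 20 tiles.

C(20,5) = 20!/(5! x (20-5)!).

Final answer: C(20,5) = 15504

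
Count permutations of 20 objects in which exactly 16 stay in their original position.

Choose which 16 elements are fixed: C(20,16) = 4845.
Derange the remaining 4 using D(j) = (j-1)(D(j-1) + D(j-2)), D(0)=1, D(1)=0: D(2)=1, D(3)=2, D(4)=9.
Total: 4845 x 9.

Final answer: C(20,16) D(4) = 43605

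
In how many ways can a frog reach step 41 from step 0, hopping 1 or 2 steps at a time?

Let f(n) be the number of climbs. Removing the last move (1 or 2 steps) gives f(n) = f(n-1) + f(n-2); base cases f(1)=1, f(2)=2.
Computing successive values: f(1)=1, f(2)=2, f(3)=3, f(4)=5, f(5)=8, f(6)=13, f(7)=21, f(8)=34, f(9)=55, f(10)=89, f(11)=144, f(12)=233, f(13)=377, f(14)=610, f(15)=987, f(16)=1597, f(17)=2584, f(18)=4181, f(19)=6765, f(20)=10946, f(21)=17711, f(22)=28657, f(23)=46368, f(24)=75025, f(25)=121393, f(26)=196418, f(27)=317811, f(28)=514229, f(29)=832040, f(30)=1346269, f(31)=2178309, f(32)=3524578, f(33)=5702887, f(34)=9227465, f(35)=14930352, f(36)=24157817, f(37)=39088169, f(38)=63245986, f(39)=102334155, f(40)=165580141, f(41)=267914296.

Final answer: 267914296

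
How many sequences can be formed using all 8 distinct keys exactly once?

The number of ways to arrange 8 distinct objects is 8!.

Final answer: 8! = 40320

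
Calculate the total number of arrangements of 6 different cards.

The number of ways to arrange 6 distinct objects is 6!.

Final answer: 6! = 720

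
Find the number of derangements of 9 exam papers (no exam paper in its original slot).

Derangements satisfy D(n) = (n-1)(D(n-1) + D(n-2)), starting from D(0)=1, D(1)=0.
D(2) = 1 x (0 + 1) = 1
D(3) = 2 x (1 + 0) = 2
D(4) = 3 x (2 + 1) = 9
D(5) = 4 x (9 + 2) = 44
D(6) = 5 x (44 + 9) = 265
D(7) = 6 x (265 + 44) = 1854
D(8) = 7 x (1854 + 265) = 14833
D(9) = 8 x (D(8) + D(7)) = 8 x (14833 + 1854)

Final answer: D(9) = 133496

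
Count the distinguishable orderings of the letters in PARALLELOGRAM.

Letters (A:3, E:1, G:1, L:3, M:1, O:1, P:1, R:2). Total letters: 13.
Permutations = 13!/(3! x 3! x 2!).

Final answer: 86486400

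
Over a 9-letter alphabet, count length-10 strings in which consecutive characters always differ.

First character: 9 choices. Each subsequent: 8 choices (must differ from the previous one).
Total: 9 x 8^9.

Final answer: 9 x 8^{9} = 1207959552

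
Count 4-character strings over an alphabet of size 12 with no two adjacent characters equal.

Let g(n) count such strings. g(1) = 12, and each valid string of length n-1 extends in 11 ways (any symbol but the last), so g(n) = 11 g(n-1).
Total: g(4) = 12 x 11^3.

Final answer: 12 x 11^{3} = 15972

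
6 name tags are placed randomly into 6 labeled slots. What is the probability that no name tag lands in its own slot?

Use the recurrence D(n) = (n-1)(D(n-1) + D(n-2)) with D(0)=1, D(1)=0.
Building up: D(2)=1, D(3)=2, D(4)=9, D(5)=44, D(6)=265.
Total arrangements: 6! = 720.
Probability = D(6)/6! = 53/144.

Final answer: D(6)/6! = 265/720 = 0.368056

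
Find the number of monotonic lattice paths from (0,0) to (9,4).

Each path has 9 right steps and 4 up steps in some order (13 steps total).
Choose which 4 of the 13 steps are up: C(13,4).

Final answer: C(13,4) = 715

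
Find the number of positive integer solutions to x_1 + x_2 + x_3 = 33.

Substitute x'_i = x_i - 1 (so x'_i >= 0). Then sum x'_i = 33 - 3 = 30.
Stars and bars: C(30+3-1, 3-1) = C(32,2).

Final answer: C(32,2) = 496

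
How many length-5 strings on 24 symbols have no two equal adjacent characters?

First character: 24 choices. Each subsequent: 23 choices (must differ from the previous one).
Total: 24 x 23^4.

Final answer: 24 x 23^{4} = 6716184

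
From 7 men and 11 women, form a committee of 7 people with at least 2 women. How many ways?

Sum over valid woman counts:
C(11,2)C(7,5) = 1155
C(11,3)C(7,4) = 5775
C(11,4)C(7,3) = 11550
C(11,5)C(7,2) = 9702
C(11,6)C(7,1) = 3234
C(11,7)C(7,0) = 330
Total: 1155 + 5775 + 11550 + 9702 + 3234 + 330.

Final answer: 31746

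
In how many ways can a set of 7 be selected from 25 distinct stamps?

C(25,7) = 25!/(7! x (25-7)!).

Final answer: C(25,7) = 480700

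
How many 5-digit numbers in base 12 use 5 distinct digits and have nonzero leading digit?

First digit: 11 (nonzero). Second: 11 (not first). Third: 10, etc.
Total: 11 x 11 x 10 x 9 x 8.

Final answer: 87120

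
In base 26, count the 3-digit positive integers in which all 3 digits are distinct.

The leading digit has 25 choices (anything but zero); the next has 25 (anything but the first), then 24, and so on, one fewer each time.
Total: 25 x 25 x 24.

Final answer: 15000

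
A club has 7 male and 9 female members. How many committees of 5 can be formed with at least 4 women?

Sum over valid woman counts:
C(9,4)C(7,1) = 882
C(9,5)C(7,0) = 126
Total: 882 + 126.

Final answer: 1008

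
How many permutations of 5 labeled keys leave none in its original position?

D(n) = (n-1)(D(n-1) + D(n-2)), D(0)=1, D(1)=0.
D(2) = 1 x (0 + 1) = 1
D(3) = 2 x (1 + 0) = 2
D(4) = 3 x (2 + 1) = 9
D(5) = 4 x (D(4) + D(3)) = 4 x (9 + 2)

Final answer: D(5) = 44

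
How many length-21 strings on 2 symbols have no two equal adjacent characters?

Let g(n) count such strings. g(1) = 2, and each valid string of length n-1 extends in 1 ways (any symbol but the last), so g(n) = 1 g(n-1).
Total: g(21) = 2 x 1^20.

Final answer: 2 x 1^{20} = 2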